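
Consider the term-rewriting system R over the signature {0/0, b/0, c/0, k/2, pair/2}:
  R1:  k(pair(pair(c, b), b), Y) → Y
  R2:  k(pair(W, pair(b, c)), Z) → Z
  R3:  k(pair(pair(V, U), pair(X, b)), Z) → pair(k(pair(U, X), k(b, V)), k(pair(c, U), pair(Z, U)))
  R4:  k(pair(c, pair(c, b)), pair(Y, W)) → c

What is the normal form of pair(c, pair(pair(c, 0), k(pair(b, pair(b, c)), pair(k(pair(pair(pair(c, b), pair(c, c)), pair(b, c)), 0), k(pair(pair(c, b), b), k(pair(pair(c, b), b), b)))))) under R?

1. pair(c, pair(pair(c, 0), k(pair(b, pair(b, c)), pair(k(pair(pair(pair(c, b), pair(c, c)), pair(b, c)), 0), k(pair(pair(c, b), b), k(pair(pair(c, b), b), b))))))  →  pair(c, pair(pair(c, 0), pair(k(pair(pair(pair(c, b), pair(c, c)), pair(b, c)), 0), k(pair(pair(c, b), b), k(pair(pair(c, b), b), b)))))   [R2 at 2.2]
2. pair(c, pair(pair(c, 0), pair(k(pair(pair(pair(c, b), pair(c, c)), pair(b, c)), 0), k(pair(pair(c, b), b), k(pair(pair(c, b), b), b)))))  →  pair(c, pair(pair(c, 0), pair(0, k(pair(pair(c, b), b), k(pair(pair(c, b), b), b)))))   [R2 at 2.2.1]
3. pair(c, pair(pair(c, 0), pair(0, k(pair(pair(c, b), b), k(pair(pair(c, b), b), b)))))  →  pair(c, pair(pair(c, 0), pair(0, k(pair(pair(c, b), b), b))))   [R1 at 2.2.2]
4. pair(c, pair(pair(c, 0), pair(0, k(pair(pair(c, b), b), b))))  →  pair(c, pair(pair(c, 0), pair(0, b)))   [R1 at 2.2.2]

pair(c, pair(pair(c, 0), pair(0, b)))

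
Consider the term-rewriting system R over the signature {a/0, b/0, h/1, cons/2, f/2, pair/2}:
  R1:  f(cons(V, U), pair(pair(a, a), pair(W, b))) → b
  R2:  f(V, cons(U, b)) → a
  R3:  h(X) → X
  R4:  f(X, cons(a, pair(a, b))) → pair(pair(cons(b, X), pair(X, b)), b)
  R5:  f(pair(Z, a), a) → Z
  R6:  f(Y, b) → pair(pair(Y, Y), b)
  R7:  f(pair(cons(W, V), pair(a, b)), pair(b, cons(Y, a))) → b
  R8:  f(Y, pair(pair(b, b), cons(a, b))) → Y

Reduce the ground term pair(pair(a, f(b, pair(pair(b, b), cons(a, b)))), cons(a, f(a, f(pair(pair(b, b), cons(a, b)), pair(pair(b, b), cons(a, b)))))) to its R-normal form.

1. pair(pair(a, f(b, pair(pair(b, b), cons(a, b)))), cons(a, f(a, f(pair(pair(b, b), cons(a, b)), pair(pair(b, b), cons(a, b))))))  →  pair(pair(a, b), cons(a, f(a, f(pair(pair(b, b), cons(a, b)), pair(pair(b, b), cons(a, b))))))   [R8 at 1.2]
2. pair(pair(a, b), cons(a, f(a, f(pair(pair(b, b), cons(a, b)), pair(pair(b, b), cons(a, b))))))  →  pair(pair(a, b), cons(a, f(a, pair(pair(b, b), cons(a, b)))))   [R8 at 2.2.2]
3. pair(pair(a, b), cons(a, f(a, pair(pair(b, b), cons(a, b)))))  →  pair(pair(a, b), cons(a, a))   [R8 at 2.2]

pair(pair(a, b), cons(a, a))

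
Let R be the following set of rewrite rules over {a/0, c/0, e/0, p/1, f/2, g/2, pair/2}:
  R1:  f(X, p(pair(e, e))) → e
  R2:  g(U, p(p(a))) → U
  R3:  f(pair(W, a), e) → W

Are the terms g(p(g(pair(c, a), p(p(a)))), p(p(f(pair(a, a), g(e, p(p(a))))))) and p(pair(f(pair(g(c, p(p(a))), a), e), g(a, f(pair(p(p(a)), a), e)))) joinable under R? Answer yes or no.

yes — NF(t₁) = p(pair(c, a)), NF(t₂) = p(pair(c, a))

Reduce t₁ = g(p(g(pair(c, a), p(p(a)))), p(p(f(pair(a, a), g(e, p(p(a))))))):
1. g(p(g(pair(c, a), p(p(a)))), p(p(f(pair(a, a), g(e, p(p(a)))))))  →  g(p(pair(c, a)), p(p(f(pair(a, a), g(e, p(p(a)))))))   [R2 at 1.1]
2. g(p(pair(c, a)), p(p(f(pair(a, a), g(e, p(p(a)))))))  →  g(p(pair(c, a)), p(p(f(pair(a, a), e))))   [R2 at 2.1.1.2]
3. g(p(pair(c, a)), p(p(f(pair(a, a), e))))  →  g(p(pair(c, a)), p(p(a)))   [R3 at 2.1.1]
4. g(p(pair(c, a)), p(p(a)))  →  p(pair(c, a))   [R2 at ε]

Reduce t₂ = p(pair(f(pair(g(c, p(p(a))), a), e), g(a, f(pair(p(p(a)), a), e)))):
1. p(pair(f(pair(g(c, p(p(a))), a), e), g(a, f(pair(p(p(a)), a), e))))  →  p(pair(g(c, p(p(a))), g(a, f(pair(p(p(a)), a), e))))   [R3 at 1.1]
2. p(pair(g(c, p(p(a))), g(a, f(pair(p(p(a)), a), e))))  →  p(pair(c, g(a, f(pair(p(p(a)), a), e))))   [R2 at 1.1]
3. p(pair(c, g(a, f(pair(p(p(a)), a), e))))  →  p(pair(c, g(a, p(p(a)))))   [R3 at 1.2.2]
4. p(pair(c, g(a, p(p(a)))))  →  p(pair(c, a))   [R2 at 1.2]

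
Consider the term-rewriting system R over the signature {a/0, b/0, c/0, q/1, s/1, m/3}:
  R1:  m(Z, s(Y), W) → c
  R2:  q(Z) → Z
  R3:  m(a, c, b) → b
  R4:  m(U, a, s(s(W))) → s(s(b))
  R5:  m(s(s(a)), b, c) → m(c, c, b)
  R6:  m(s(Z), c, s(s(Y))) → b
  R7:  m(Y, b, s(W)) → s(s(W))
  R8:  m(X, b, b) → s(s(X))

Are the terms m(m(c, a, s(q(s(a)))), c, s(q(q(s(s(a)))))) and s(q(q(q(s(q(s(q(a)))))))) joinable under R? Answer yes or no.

Reduce t₁ = m(m(c, a, s(q(s(a)))), c, s(q(q(s(s(a)))))):
1. m(m(c, a, s(q(s(a)))), c, s(q(q(s(s(a))))))  →  m(m(c, a, s(s(a))), c, s(q(q(s(s(a))))))   [R2 at 1.3.1]
2. m(m(c, a, s(s(a))), c, s(q(q(s(s(a))))))  →  m(s(s(b)), c, s(q(q(s(s(a))))))   [R4 at 1]
3. m(s(s(b)), c, s(q(q(s(s(a))))))  →  m(s(s(b)), c, s(q(s(s(a)))))   [R2 at 3.1]
4. m(s(s(b)), c, s(q(s(s(a)))))  →  m(s(s(b)), c, s(s(s(a))))   [R2 at 3.1]
5. m(s(s(b)), c, s(s(s(a))))  →  b   [R6 at ε]

Reduce t₂ = s(q(q(q(s(q(s(q(a)))))))):
1. s(q(q(q(s(q(s(q(a))))))))  →  s(q(q(s(q(s(q(a)))))))   [R2 at 1]
2. s(q(q(s(q(s(q(a)))))))  →  s(q(s(q(s(q(a))))))   [R2 at 1]
3. s(q(s(q(s(q(a))))))  →  s(s(q(s(q(a)))))   [R2 at 1]
4. s(s(q(s(q(a)))))  →  s(s(s(q(a))))   [R2 at 1.1]
5. s(s(s(q(a))))  →  s(s(s(a)))   [R2 at 1.1.1]

no — NF(t₁) = b, NF(t₂) = s(s(s(a)))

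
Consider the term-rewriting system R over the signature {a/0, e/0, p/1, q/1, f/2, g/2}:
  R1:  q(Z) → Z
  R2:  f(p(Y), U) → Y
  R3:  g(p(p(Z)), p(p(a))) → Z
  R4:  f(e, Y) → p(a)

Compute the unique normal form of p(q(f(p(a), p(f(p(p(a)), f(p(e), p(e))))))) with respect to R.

p(a)

1. p(q(f(p(a), p(f(p(p(a)), f(p(e), p(e)))))))  →  p(f(p(a), p(f(p(p(a)), f(p(e), p(e))))))   [R1 at 1]
2. p(f(p(a), p(f(p(p(a)), f(p(e), p(e))))))  →  p(a)   [R2 at 1]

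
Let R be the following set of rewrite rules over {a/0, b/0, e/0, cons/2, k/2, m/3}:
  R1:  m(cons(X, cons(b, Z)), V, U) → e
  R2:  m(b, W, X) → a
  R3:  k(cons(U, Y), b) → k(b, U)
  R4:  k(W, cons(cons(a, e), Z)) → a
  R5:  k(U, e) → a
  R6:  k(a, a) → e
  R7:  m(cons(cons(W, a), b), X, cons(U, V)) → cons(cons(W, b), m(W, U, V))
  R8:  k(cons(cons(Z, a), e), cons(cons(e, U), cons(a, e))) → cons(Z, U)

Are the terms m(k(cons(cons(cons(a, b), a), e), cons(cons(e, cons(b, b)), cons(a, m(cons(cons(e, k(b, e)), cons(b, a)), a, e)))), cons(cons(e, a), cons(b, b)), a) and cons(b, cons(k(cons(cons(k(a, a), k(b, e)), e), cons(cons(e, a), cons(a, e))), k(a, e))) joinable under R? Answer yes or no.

no — NF(t₁) = e, NF(t₂) = cons(b, cons(cons(e, a), a))

Reduce t₁ = m(k(cons(cons(cons(a, b), a), e), cons(cons(e, cons(b, b)), cons(a, m(cons(cons(e, k(b, e)), cons(b, a)), a, e)))), cons(cons(e, a), cons(b, b)), a):
1. m(k(cons(cons(cons(a, b), a), e), cons(cons(e, cons(b, b)), cons(a, m(cons(cons(e, k(b, e)), cons(b, a)), a, e)))), cons(cons(e, a), cons(b, b)), a)  →  m(k(cons(cons(cons(a, b), a), e), cons(cons(e, cons(b, b)), cons(a, e))), cons(cons(e, a), cons(b, b)), a)   [R1 at 1.2.2.2]
2. m(k(cons(cons(cons(a, b), a), e), cons(cons(e, cons(b, b)), cons(a, e))), cons(cons(e, a), cons(b, b)), a)  →  m(cons(cons(a, b), cons(b, b)), cons(cons(e, a), cons(b, b)), a)   [R8 at 1]
3. m(cons(cons(a, b), cons(b, b)), cons(cons(e, a), cons(b, b)), a)  →  e   [R1 at ε]

Reduce t₂ = cons(b, cons(k(cons(cons(k(a, a), k(b, e)), e), cons(cons(e, a), cons(a, e))), k(a, e))):
1. cons(b, cons(k(cons(cons(k(a, a), k(b, e)), e), cons(cons(e, a), cons(a, e))), k(a, e)))  →  cons(b, cons(k(cons(cons(e, k(b, e)), e), cons(cons(e, a), cons(a, e))), k(a, e)))   [R6 at 2.1.1.1.1]
2. cons(b, cons(k(cons(cons(e, k(b, e)), e), cons(cons(e, a), cons(a, e))), k(a, e)))  →  cons(b, cons(k(cons(cons(e, a), e), cons(cons(e, a), cons(a, e))), k(a, e)))   [R5 at 2.1.1.1.2]
3. cons(b, cons(k(cons(cons(e, a), e), cons(cons(e, a), cons(a, e))), k(a, e)))  →  cons(b, cons(cons(e, a), k(a, e)))   [R8 at 2.1]
4. cons(b, cons(cons(e, a), k(a, e)))  →  cons(b, cons(cons(e, a), a))   [R5 at 2.2]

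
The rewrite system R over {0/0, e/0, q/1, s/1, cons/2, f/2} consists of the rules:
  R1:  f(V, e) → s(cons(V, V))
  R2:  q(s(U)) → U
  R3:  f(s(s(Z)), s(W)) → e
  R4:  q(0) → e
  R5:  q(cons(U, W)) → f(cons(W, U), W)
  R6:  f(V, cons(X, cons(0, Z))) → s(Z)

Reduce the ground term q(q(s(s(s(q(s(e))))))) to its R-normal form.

1. q(q(s(s(s(q(s(e)))))))  →  q(s(s(q(s(e)))))   [R2 at 1]
2. q(s(s(q(s(e)))))  →  s(q(s(e)))   [R2 at ε]
3. s(q(s(e)))  →  s(e)   [R2 at 1]

s(e)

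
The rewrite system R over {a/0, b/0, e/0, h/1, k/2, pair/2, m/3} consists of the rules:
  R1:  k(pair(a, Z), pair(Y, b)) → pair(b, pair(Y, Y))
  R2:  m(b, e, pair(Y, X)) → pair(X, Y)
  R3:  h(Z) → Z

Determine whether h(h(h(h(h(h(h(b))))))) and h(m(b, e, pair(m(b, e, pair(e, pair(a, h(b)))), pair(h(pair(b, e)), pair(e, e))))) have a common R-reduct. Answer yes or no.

Reduce t₁ = h(h(h(h(h(h(h(b))))))):
1. h(h(h(h(h(h(h(b)))))))  →  h(h(h(h(h(h(b))))))   [R3 at ε]
2. h(h(h(h(h(h(b))))))  →  h(h(h(h(h(b)))))   [R3 at ε]
3. h(h(h(h(h(b)))))  →  h(h(h(h(b))))   [R3 at ε]
4. h(h(h(h(b))))  →  h(h(h(b)))   [R3 at ε]
5. h(h(h(b)))  →  h(h(b))   [R3 at ε]
6. h(h(b))  →  h(b)   [R3 at ε]
7. h(b)  →  b   [R3 at ε]

Reduce t₂ = h(m(b, e, pair(m(b, e, pair(e, pair(a, h(b)))), pair(h(pair(b, e)), pair(e, e))))):
1. h(m(b, e, pair(m(b, e, pair(e, pair(a, h(b)))), pair(h(pair(b, e)), pair(e, e)))))  →  m(b, e, pair(m(b, e, pair(e, pair(a, h(b)))), pair(h(pair(b, e)), pair(e, e))))   [R3 at ε]
2. m(b, e, pair(m(b, e, pair(e, pair(a, h(b)))), pair(h(pair(b, e)), pair(e, e))))  →  pair(pair(h(pair(b, e)), pair(e, e)), m(b, e, pair(e, pair(a, h(b)))))   [R2 at ε]
3. pair(pair(h(pair(b, e)), pair(e, e)), m(b, e, pair(e, pair(a, h(b)))))  →  pair(pair(pair(b, e), pair(e, e)), m(b, e, pair(e, pair(a, h(b)))))   [R3 at 1.1]
4. pair(pair(pair(b, e), pair(e, e)), m(b, e, pair(e, pair(a, h(b)))))  →  pair(pair(pair(b, e), pair(e, e)), pair(pair(a, h(b)), e))   [R2 at 2]
5. pair(pair(pair(b, e), pair(e, e)), pair(pair(a, h(b)), e))  →  pair(pair(pair(b, e), pair(e, e)), pair(pair(a, b), e))   [R3 at 2.1.2]

no — NF(t₁) = b, NF(t₂) = pair(pair(pair(b, e), pair(e, e)), pair(pair(a, b), e))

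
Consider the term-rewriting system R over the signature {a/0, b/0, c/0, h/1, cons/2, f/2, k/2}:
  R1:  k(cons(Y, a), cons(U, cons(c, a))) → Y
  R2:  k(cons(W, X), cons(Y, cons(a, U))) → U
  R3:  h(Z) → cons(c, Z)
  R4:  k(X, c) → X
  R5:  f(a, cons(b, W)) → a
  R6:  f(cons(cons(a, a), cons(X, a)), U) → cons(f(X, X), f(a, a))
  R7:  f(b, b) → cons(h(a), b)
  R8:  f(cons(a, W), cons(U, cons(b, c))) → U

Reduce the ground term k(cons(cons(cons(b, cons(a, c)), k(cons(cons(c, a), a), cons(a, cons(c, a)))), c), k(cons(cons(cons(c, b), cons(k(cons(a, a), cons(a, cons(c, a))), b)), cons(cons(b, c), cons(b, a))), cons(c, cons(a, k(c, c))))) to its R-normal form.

1. k(cons(cons(cons(b, cons(a, c)), k(cons(cons(c, a), a), cons(a, cons(c, a)))), c), k(cons(cons(cons(c, b), cons(k(cons(a, a), cons(a, cons(c, a))), b)), cons(cons(b, c), cons(b, a))), cons(c, cons(a, k(c, c)))))  →  k(cons(cons(cons(b, cons(a, c)), cons(c, a)), c), k(cons(cons(cons(c, b), cons(k(cons(a, a), cons(a, cons(c, a))), b)), cons(cons(b, c), cons(b, a))), cons(c, cons(a, k(c, c)))))   [R1 at 1.1.2]
2. k(cons(cons(cons(b, cons(a, c)), cons(c, a)), c), k(cons(cons(cons(c, b), cons(k(cons(a, a), cons(a, cons(c, a))), b)), cons(cons(b, c), cons(b, a))), cons(c, cons(a, k(c, c)))))  →  k(cons(cons(cons(b, cons(a, c)), cons(c, a)), c), k(c, c))   [R2 at 2]
3. k(cons(cons(cons(b, cons(a, c)), cons(c, a)), c), k(c, c))  →  k(cons(cons(cons(b, cons(a, c)), cons(c, a)), c), c)   [R4 at 2]
4. k(cons(cons(cons(b, cons(a, c)), cons(c, a)), c), c)  →  cons(cons(cons(b, cons(a, c)), cons(c, a)), c)   [R4 at ε]

cons(cons(cons(b, cons(a, c)), cons(c, a)), c)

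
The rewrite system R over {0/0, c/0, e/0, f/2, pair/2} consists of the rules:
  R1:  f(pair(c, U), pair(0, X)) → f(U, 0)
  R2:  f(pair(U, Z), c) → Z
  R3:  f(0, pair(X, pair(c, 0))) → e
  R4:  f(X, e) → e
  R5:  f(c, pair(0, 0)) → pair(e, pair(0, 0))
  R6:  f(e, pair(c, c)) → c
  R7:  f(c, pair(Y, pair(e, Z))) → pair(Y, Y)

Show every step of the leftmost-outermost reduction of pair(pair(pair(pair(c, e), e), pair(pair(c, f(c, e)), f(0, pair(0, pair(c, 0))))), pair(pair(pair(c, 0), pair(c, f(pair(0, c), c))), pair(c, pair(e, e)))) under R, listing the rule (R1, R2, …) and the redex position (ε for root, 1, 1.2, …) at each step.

pair(pair(pair(pair(c, e), e), pair(pair(c, e), e)), pair(pair(pair(c, 0), pair(c, c)), pair(c, pair(e, e))))

1. pair(pair(pair(pair(c, e), e), pair(pair(c, f(c, e)), f(0, pair(0, pair(c, 0))))), pair(pair(pair(c, 0), pair(c, f(pair(0, c), c))), pair(c, pair(e, e))))  →  pair(pair(pair(pair(c, e), e), pair(pair(c, e), f(0, pair(0, pair(c, 0))))), pair(pair(pair(c, 0), pair(c, f(pair(0, c), c))), pair(c, pair(e, e))))   [R4 at 1.2.1.2]
2. pair(pair(pair(pair(c, e), e), pair(pair(c, e), f(0, pair(0, pair(c, 0))))), pair(pair(pair(c, 0), pair(c, f(pair(0, c), c))), pair(c, pair(e, e))))  →  pair(pair(pair(pair(c, e), e), pair(pair(c, e), e)), pair(pair(pair(c, 0), pair(c, f(pair(0, c), c))), pair(c, pair(e, e))))   [R3 at 1.2.2]
3. pair(pair(pair(pair(c, e), e), pair(pair(c, e), e)), pair(pair(pair(c, 0), pair(c, f(pair(0, c), c))), pair(c, pair(e, e))))  →  pair(pair(pair(pair(c, e), e), pair(pair(c, e), e)), pair(pair(pair(c, 0), pair(c, c)), pair(c, pair(e, e))))   [R2 at 2.1.2.2]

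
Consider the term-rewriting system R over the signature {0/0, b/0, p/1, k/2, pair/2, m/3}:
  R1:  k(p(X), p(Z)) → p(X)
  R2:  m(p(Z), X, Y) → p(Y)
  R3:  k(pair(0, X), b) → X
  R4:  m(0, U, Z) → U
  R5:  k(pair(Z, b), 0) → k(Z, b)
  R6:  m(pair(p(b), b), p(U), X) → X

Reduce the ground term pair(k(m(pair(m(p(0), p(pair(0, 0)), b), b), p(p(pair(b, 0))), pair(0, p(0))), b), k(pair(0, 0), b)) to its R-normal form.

pair(p(0), 0)

1. pair(k(m(pair(m(p(0), p(pair(0, 0)), b), b), p(p(pair(b, 0))), pair(0, p(0))), b), k(pair(0, 0), b))  →  pair(k(m(pair(p(b), b), p(p(pair(b, 0))), pair(0, p(0))), b), k(pair(0, 0), b))   [R2 at 1.1.1.1]
2. pair(k(m(pair(p(b), b), p(p(pair(b, 0))), pair(0, p(0))), b), k(pair(0, 0), b))  →  pair(k(pair(0, p(0)), b), k(pair(0, 0), b))   [R6 at 1.1]
3. pair(k(pair(0, p(0)), b), k(pair(0, 0), b))  →  pair(p(0), k(pair(0, 0), b))   [R3 at 1]
4. pair(p(0), k(pair(0, 0), b))  →  pair(p(0), 0)   [R3 at 2]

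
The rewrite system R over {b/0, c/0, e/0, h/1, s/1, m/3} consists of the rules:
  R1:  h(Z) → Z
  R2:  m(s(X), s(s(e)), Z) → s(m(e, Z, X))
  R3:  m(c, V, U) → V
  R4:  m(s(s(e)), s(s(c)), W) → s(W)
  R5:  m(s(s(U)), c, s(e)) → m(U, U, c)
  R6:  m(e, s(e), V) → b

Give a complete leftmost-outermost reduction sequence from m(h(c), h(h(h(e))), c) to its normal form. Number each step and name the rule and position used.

1. m(h(c), h(h(h(e))), c)  →  m(c, h(h(h(e))), c)   [R1 at 1]
2. m(c, h(h(h(e))), c)  →  h(h(h(e)))   [R3 at ε]
3. h(h(h(e)))  →  h(h(e))   [R1 at ε]
4. h(h(e))  →  h(e)   [R1 at ε]
5. h(e)  →  e   [R1 at ε]

e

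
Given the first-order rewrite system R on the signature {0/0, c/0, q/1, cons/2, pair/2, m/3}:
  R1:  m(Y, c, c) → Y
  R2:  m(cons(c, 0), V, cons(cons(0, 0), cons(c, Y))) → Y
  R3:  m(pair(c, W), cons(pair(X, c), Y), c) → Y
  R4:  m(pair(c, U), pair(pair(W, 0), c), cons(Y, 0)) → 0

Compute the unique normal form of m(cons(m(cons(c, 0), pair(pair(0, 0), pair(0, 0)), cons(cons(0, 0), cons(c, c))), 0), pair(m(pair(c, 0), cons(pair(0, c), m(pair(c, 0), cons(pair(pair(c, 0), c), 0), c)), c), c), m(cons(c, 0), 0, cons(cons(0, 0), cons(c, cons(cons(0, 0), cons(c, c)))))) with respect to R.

c

1. m(cons(m(cons(c, 0), pair(pair(0, 0), pair(0, 0)), cons(cons(0, 0), cons(c, c))), 0), pair(m(pair(c, 0), cons(pair(0, c), m(pair(c, 0), cons(pair(pair(c, 0), c), 0), c)), c), c), m(cons(c, 0), 0, cons(cons(0, 0), cons(c, cons(cons(0, 0), cons(c, c))))))  →  m(cons(c, 0), pair(m(pair(c, 0), cons(pair(0, c), m(pair(c, 0), cons(pair(pair(c, 0), c), 0), c)), c), c), m(cons(c, 0), 0, cons(cons(0, 0), cons(c, cons(cons(0, 0), cons(c, c))))))   [R2 at 1.1]
2. m(cons(c, 0), pair(m(pair(c, 0), cons(pair(0, c), m(pair(c, 0), cons(pair(pair(c, 0), c), 0), c)), c), c), m(cons(c, 0), 0, cons(cons(0, 0), cons(c, cons(cons(0, 0), cons(c, c))))))  →  m(cons(c, 0), pair(m(pair(c, 0), cons(pair(pair(c, 0), c), 0), c), c), m(cons(c, 0), 0, cons(cons(0, 0), cons(c, cons(cons(0, 0), cons(c, c))))))   [R3 at 2.1]
3. m(cons(c, 0), pair(m(pair(c, 0), cons(pair(pair(c, 0), c), 0), c), c), m(cons(c, 0), 0, cons(cons(0, 0), cons(c, cons(cons(0, 0), cons(c, c))))))  →  m(cons(c, 0), pair(0, c), m(cons(c, 0), 0, cons(cons(0, 0), cons(c, cons(cons(0, 0), cons(c, c))))))   [R3 at 2.1]
4. m(cons(c, 0), pair(0, c), m(cons(c, 0), 0, cons(cons(0, 0), cons(c, cons(cons(0, 0), cons(c, c))))))  →  m(cons(c, 0), pair(0, c), cons(cons(0, 0), cons(c, c)))   [R2 at 3]
5. m(cons(c, 0), pair(0, c), cons(cons(0, 0), cons(c, c)))  →  c   [R2 at ε]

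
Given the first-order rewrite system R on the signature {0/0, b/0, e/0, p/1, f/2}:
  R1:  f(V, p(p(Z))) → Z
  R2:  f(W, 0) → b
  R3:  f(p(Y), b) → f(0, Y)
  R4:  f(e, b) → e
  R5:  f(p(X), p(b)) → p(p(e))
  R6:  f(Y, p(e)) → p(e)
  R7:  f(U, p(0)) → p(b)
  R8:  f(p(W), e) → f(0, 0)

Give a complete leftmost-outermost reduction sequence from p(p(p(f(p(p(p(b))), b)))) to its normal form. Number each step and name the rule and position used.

p(p(p(b)))

1. p(p(p(f(p(p(p(b))), b))))  →  p(p(p(f(0, p(p(b))))))   [R3 at 1.1.1]
2. p(p(p(f(0, p(p(b))))))  →  p(p(p(b)))   [R1 at 1.1.1]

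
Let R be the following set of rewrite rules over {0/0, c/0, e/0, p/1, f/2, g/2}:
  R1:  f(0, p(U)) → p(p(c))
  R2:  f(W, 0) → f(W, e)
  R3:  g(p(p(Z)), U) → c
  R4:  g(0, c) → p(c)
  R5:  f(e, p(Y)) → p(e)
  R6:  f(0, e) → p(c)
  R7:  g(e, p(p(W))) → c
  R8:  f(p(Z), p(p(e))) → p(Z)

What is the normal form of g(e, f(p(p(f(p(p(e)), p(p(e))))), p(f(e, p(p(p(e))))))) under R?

c

1. g(e, f(p(p(f(p(p(e)), p(p(e))))), p(f(e, p(p(p(e)))))))  →  g(e, f(p(p(p(p(e)))), p(f(e, p(p(p(e)))))))   [R8 at 2.1.1.1]
2. g(e, f(p(p(p(p(e)))), p(f(e, p(p(p(e)))))))  →  g(e, f(p(p(p(p(e)))), p(p(e))))   [R5 at 2.2.1]
3. g(e, f(p(p(p(p(e)))), p(p(e))))  →  g(e, p(p(p(p(e)))))   [R8 at 2]
4. g(e, p(p(p(p(e)))))  →  c   [R7 at ε]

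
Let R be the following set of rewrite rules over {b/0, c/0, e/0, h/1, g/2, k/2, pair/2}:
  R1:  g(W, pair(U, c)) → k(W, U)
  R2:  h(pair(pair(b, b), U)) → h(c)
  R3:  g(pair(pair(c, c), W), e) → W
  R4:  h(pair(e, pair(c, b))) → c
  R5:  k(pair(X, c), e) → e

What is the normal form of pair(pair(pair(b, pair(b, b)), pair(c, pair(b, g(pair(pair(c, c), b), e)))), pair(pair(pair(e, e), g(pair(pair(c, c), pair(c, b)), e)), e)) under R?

1. pair(pair(pair(b, pair(b, b)), pair(c, pair(b, g(pair(pair(c, c), b), e)))), pair(pair(pair(e, e), g(pair(pair(c, c), pair(c, b)), e)), e))  →  pair(pair(pair(b, pair(b, b)), pair(c, pair(b, b))), pair(pair(pair(e, e), g(pair(pair(c, c), pair(c, b)), e)), e))   [R3 at 1.2.2.2]
2. pair(pair(pair(b, pair(b, b)), pair(c, pair(b, b))), pair(pair(pair(e, e), g(pair(pair(c, c), pair(c, b)), e)), e))  →  pair(pair(pair(b, pair(b, b)), pair(c, pair(b, b))), pair(pair(pair(e, e), pair(c, b)), e))   [R3 at 2.1.2]

pair(pair(pair(b, pair(b, b)), pair(c, pair(b, b))), pair(pair(pair(e, e), pair(c, b)), e))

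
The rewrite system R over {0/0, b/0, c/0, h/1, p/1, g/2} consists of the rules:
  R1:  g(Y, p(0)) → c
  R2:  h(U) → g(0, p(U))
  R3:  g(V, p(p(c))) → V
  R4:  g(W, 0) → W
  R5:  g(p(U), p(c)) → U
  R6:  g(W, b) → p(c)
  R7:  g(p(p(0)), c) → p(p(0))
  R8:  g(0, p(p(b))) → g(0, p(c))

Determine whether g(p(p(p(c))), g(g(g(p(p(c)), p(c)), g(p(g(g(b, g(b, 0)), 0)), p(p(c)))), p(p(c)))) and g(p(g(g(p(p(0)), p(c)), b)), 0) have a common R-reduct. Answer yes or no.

Reduce t₁ = g(p(p(p(c))), g(g(g(p(p(c)), p(c)), g(p(g(g(b, g(b, 0)), 0)), p(p(c)))), p(p(c)))):
1. g(p(p(p(c))), g(g(g(p(p(c)), p(c)), g(p(g(g(b, g(b, 0)), 0)), p(p(c)))), p(p(c))))  →  g(p(p(p(c))), g(g(p(p(c)), p(c)), g(p(g(g(b, g(b, 0)), 0)), p(p(c)))))   [R3 at 2]
2. g(p(p(p(c))), g(g(p(p(c)), p(c)), g(p(g(g(b, g(b, 0)), 0)), p(p(c)))))  →  g(p(p(p(c))), g(p(c), g(p(g(g(b, g(b, 0)), 0)), p(p(c)))))   [R5 at 2.1]
3. g(p(p(p(c))), g(p(c), g(p(g(g(b, g(b, 0)), 0)), p(p(c)))))  →  g(p(p(p(c))), g(p(c), p(g(g(b, g(b, 0)), 0))))   [R3 at 2.2]
4. g(p(p(p(c))), g(p(c), p(g(g(b, g(b, 0)), 0))))  →  g(p(p(p(c))), g(p(c), p(g(b, g(b, 0)))))   [R4 at 2.2.1]
5. g(p(p(p(c))), g(p(c), p(g(b, g(b, 0)))))  →  g(p(p(p(c))), g(p(c), p(g(b, b))))   [R4 at 2.2.1.2]
6. g(p(p(p(c))), g(p(c), p(g(b, b))))  →  g(p(p(p(c))), g(p(c), p(p(c))))   [R6 at 2.2.1]
7. g(p(p(p(c))), g(p(c), p(p(c))))  →  g(p(p(p(c))), p(c))   [R3 at 2]
8. g(p(p(p(c))), p(c))  →  p(p(c))   [R5 at ε]

Reduce t₂ = g(p(g(g(p(p(0)), p(c)), b)), 0):
1. g(p(g(g(p(p(0)), p(c)), b)), 0)  →  p(g(g(p(p(0)), p(c)), b))   [R4 at ε]
2. p(g(g(p(p(0)), p(c)), b))  →  p(p(c))   [R6 at 1]

yes — NF(t₁) = p(p(c)), NF(t₂) = p(p(c))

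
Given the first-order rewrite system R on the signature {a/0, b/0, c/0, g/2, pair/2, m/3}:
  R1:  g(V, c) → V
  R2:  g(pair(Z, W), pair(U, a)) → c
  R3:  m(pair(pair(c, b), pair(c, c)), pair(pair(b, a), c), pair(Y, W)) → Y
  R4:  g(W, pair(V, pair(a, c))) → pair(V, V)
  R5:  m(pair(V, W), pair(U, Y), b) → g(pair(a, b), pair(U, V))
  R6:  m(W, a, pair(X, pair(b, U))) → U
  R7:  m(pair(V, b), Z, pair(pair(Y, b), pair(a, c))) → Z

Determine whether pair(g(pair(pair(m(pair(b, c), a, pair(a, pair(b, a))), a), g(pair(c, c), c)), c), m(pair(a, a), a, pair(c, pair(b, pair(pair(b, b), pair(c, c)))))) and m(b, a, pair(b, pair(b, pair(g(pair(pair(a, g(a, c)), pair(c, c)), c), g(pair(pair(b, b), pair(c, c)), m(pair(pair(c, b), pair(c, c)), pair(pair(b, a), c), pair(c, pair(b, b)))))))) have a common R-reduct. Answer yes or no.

yes — NF(t₁) = pair(pair(pair(a, a), pair(c, c)), pair(pair(b, b), pair(c, c))), NF(t₂) = pair(pair(pair(a, a), pair(c, c)), pair(pair(b, b), pair(c, c)))

Reduce t₁ = pair(g(pair(pair(m(pair(b, c), a, pair(a, pair(b, a))), a), g(pair(c, c), c)), c), m(pair(a, a), a, pair(c, pair(b, pair(pair(b, b), pair(c, c)))))):
1. pair(g(pair(pair(m(pair(b, c), a, pair(a, pair(b, a))), a), g(pair(c, c), c)), c), m(pair(a, a), a, pair(c, pair(b, pair(pair(b, b), pair(c, c))))))  →  pair(pair(pair(m(pair(b, c), a, pair(a, pair(b, a))), a), g(pair(c, c), c)), m(pair(a, a), a, pair(c, pair(b, pair(pair(b, b), pair(c, c))))))   [R1 at 1]
2. pair(pair(pair(m(pair(b, c), a, pair(a, pair(b, a))), a), g(pair(c, c), c)), m(pair(a, a), a, pair(c, pair(b, pair(pair(b, b), pair(c, c))))))  →  pair(pair(pair(a, a), g(pair(c, c), c)), m(pair(a, a), a, pair(c, pair(b, pair(pair(b, b), pair(c, c))))))   [R6 at 1.1.1]
3. pair(pair(pair(a, a), g(pair(c, c), c)), m(pair(a, a), a, pair(c, pair(b, pair(pair(b, b), pair(c, c))))))  →  pair(pair(pair(a, a), pair(c, c)), m(pair(a, a), a, pair(c, pair(b, pair(pair(b, b), pair(c, c))))))   [R1 at 1.2]
4. pair(pair(pair(a, a), pair(c, c)), m(pair(a, a), a, pair(c, pair(b, pair(pair(b, b), pair(c, c))))))  →  pair(pair(pair(a, a), pair(c, c)), pair(pair(b, b), pair(c, c)))   [R6 at 2]

Reduce t₂ = m(b, a, pair(b, pair(b, pair(g(pair(pair(a, g(a, c)), pair(c, c)), c), g(pair(pair(b, b), pair(c, c)), m(pair(pair(c, b), pair(c, c)), pair(pair(b, a), c), pair(c, pair(b, b)))))))):
1. m(b, a, pair(b, pair(b, pair(g(pair(pair(a, g(a, c)), pair(c, c)), c), g(pair(pair(b, b), pair(c, c)), m(pair(pair(c, b), pair(c, c)), pair(pair(b, a), c), pair(c, pair(b, b))))))))  →  pair(g(pair(pair(a, g(a, c)), pair(c, c)), c), g(pair(pair(b, b), pair(c, c)), m(pair(pair(c, b), pair(c, c)), pair(pair(b, a), c), pair(c, pair(b, b)))))   [R6 at ε]
2. pair(g(pair(pair(a, g(a, c)), pair(c, c)), c), g(pair(pair(b, b), pair(c, c)), m(pair(pair(c, b), pair(c, c)), pair(pair(b, a), c), pair(c, pair(b, b)))))  →  pair(pair(pair(a, g(a, c)), pair(c, c)), g(pair(pair(b, b), pair(c, c)), m(pair(pair(c, b), pair(c, c)), pair(pair(b, a), c), pair(c, pair(b, b)))))   [R1 at 1]
3. pair(pair(pair(a, g(a, c)), pair(c, c)), g(pair(pair(b, b), pair(c, c)), m(pair(pair(c, b), pair(c, c)), pair(pair(b, a), c), pair(c, pair(b, b)))))  →  pair(pair(pair(a, a), pair(c, c)), g(pair(pair(b, b), pair(c, c)), m(pair(pair(c, b), pair(c, c)), pair(pair(b, a), c), pair(c, pair(b, b)))))   [R1 at 1.1.2]
4. pair(pair(pair(a, a), pair(c, c)), g(pair(pair(b, b), pair(c, c)), m(pair(pair(c, b), pair(c, c)), pair(pair(b, a), c), pair(c, pair(b, b)))))  →  pair(pair(pair(a, a), pair(c, c)), g(pair(pair(b, b), pair(c, c)), c))   [R3 at 2.2]
5. pair(pair(pair(a, a), pair(c, c)), g(pair(pair(b, b), pair(c, c)), c))  →  pair(pair(pair(a, a), pair(c, c)), pair(pair(b, b), pair(c, c)))   [R1 at 2]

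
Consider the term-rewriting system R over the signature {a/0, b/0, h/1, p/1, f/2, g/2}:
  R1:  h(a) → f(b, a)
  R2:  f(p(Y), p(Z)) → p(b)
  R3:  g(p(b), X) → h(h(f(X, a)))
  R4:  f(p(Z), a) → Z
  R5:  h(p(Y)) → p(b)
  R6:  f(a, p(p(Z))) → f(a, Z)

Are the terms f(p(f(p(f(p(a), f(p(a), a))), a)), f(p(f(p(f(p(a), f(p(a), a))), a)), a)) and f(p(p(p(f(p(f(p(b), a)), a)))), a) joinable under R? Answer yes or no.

Reduce t₁ = f(p(f(p(f(p(a), f(p(a), a))), a)), f(p(f(p(f(p(a), f(p(a), a))), a)), a)):
1. f(p(f(p(f(p(a), f(p(a), a))), a)), f(p(f(p(f(p(a), f(p(a), a))), a)), a))  →  f(p(f(p(a), f(p(a), a))), f(p(f(p(f(p(a), f(p(a), a))), a)), a))   [R4 at 1.1]
2. f(p(f(p(a), f(p(a), a))), f(p(f(p(f(p(a), f(p(a), a))), a)), a))  →  f(p(f(p(a), a)), f(p(f(p(f(p(a), f(p(a), a))), a)), a))   [R4 at 1.1.2]
3. f(p(f(p(a), a)), f(p(f(p(f(p(a), f(p(a), a))), a)), a))  →  f(p(a), f(p(f(p(f(p(a), f(p(a), a))), a)), a))   [R4 at 1.1]
4. f(p(a), f(p(f(p(f(p(a), f(p(a), a))), a)), a))  →  f(p(a), f(p(f(p(a), f(p(a), a))), a))   [R4 at 2]
5. f(p(a), f(p(f(p(a), f(p(a), a))), a))  →  f(p(a), f(p(a), f(p(a), a)))   [R4 at 2]
6. f(p(a), f(p(a), f(p(a), a)))  →  f(p(a), f(p(a), a))   [R4 at 2.2]
7. f(p(a), f(p(a), a))  →  f(p(a), a)   [R4 at 2]
8. f(p(a), a)  →  a   [R4 at ε]

Reduce t₂ = f(p(p(p(f(p(f(p(b), a)), a)))), a):
1. f(p(p(p(f(p(f(p(b), a)), a)))), a)  →  p(p(f(p(f(p(b), a)), a)))   [R4 at ε]
2. p(p(f(p(f(p(b), a)), a)))  →  p(p(f(p(b), a)))   [R4 at 1.1]
3. p(p(f(p(b), a)))  →  p(p(b))   [R4 at 1.1]

no — NF(t₁) = a, NF(t₂) = p(p(b))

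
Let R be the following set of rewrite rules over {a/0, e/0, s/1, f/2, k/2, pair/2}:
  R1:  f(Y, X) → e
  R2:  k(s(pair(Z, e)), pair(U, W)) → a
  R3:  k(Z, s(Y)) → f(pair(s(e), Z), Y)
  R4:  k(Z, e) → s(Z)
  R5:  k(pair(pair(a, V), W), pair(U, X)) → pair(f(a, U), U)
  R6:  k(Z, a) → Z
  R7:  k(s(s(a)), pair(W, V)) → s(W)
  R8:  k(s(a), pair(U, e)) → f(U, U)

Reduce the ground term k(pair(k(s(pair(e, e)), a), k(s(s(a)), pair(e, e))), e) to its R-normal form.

s(pair(s(pair(e, e)), s(e)))

1. k(pair(k(s(pair(e, e)), a), k(s(s(a)), pair(e, e))), e)  →  s(pair(k(s(pair(e, e)), a), k(s(s(a)), pair(e, e))))   [R4 at ε]
2. s(pair(k(s(pair(e, e)), a), k(s(s(a)), pair(e, e))))  →  s(pair(s(pair(e, e)), k(s(s(a)), pair(e, e))))   [R6 at 1.1]
3. s(pair(s(pair(e, e)), k(s(s(a)), pair(e, e))))  →  s(pair(s(pair(e, e)), s(e)))   [R7 at 1.2]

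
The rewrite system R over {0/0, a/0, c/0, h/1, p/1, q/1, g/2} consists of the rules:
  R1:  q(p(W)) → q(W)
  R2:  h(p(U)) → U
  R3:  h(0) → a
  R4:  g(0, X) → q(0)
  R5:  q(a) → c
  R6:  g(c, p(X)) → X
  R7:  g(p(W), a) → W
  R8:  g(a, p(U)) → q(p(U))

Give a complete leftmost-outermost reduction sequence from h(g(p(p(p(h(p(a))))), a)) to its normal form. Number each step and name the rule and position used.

1. h(g(p(p(p(h(p(a))))), a))  →  h(p(p(h(p(a)))))   [R7 at 1]
2. h(p(p(h(p(a)))))  →  p(h(p(a)))   [R2 at ε]
3. p(h(p(a)))  →  p(a)   [R2 at 1]

p(a)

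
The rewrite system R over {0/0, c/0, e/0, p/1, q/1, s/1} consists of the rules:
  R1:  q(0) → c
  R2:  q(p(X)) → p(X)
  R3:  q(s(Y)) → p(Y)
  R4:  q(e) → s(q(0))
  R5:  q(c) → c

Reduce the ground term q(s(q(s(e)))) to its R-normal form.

1. q(s(q(s(e))))  →  p(q(s(e)))   [R3 at ε]
2. p(q(s(e)))  →  p(p(e))   [R3 at 1]

p(p(e))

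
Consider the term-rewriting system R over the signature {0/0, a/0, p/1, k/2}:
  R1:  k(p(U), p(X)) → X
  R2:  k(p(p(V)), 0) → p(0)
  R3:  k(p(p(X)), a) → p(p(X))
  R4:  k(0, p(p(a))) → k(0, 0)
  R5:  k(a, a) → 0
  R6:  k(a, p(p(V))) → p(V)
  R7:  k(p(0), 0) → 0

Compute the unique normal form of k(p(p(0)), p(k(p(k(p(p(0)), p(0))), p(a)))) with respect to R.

1. k(p(p(0)), p(k(p(k(p(p(0)), p(0))), p(a))))  →  k(p(k(p(p(0)), p(0))), p(a))   [R1 at ε]
2. k(p(k(p(p(0)), p(0))), p(a))  →  a   [R1 at ε]

a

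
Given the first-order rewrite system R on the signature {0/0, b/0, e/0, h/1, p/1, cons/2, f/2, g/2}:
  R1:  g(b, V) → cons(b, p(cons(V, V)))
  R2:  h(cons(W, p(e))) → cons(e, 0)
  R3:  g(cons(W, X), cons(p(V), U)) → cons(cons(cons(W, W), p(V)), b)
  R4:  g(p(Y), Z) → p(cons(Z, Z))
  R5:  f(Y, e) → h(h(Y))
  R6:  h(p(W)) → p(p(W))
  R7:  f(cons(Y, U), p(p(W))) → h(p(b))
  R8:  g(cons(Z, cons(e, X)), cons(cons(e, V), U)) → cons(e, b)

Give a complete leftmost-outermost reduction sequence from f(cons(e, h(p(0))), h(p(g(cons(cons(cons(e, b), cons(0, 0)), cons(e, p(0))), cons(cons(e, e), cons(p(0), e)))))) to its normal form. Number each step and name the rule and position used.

1. f(cons(e, h(p(0))), h(p(g(cons(cons(cons(e, b), cons(0, 0)), cons(e, p(0))), cons(cons(e, e), cons(p(0), e))))))  →  f(cons(e, p(p(0))), h(p(g(cons(cons(cons(e, b), cons(0, 0)), cons(e, p(0))), cons(cons(e, e), cons(p(0), e))))))   [R6 at 1.2]
2. f(cons(e, p(p(0))), h(p(g(cons(cons(cons(e, b), cons(0, 0)), cons(e, p(0))), cons(cons(e, e), cons(p(0), e))))))  →  f(cons(e, p(p(0))), p(p(g(cons(cons(cons(e, b), cons(0, 0)), cons(e, p(0))), cons(cons(e, e), cons(p(0), e))))))   [R6 at 2]
3. f(cons(e, p(p(0))), p(p(g(cons(cons(cons(e, b), cons(0, 0)), cons(e, p(0))), cons(cons(e, e), cons(p(0), e))))))  →  h(p(b))   [R7 at ε]
4. h(p(b))  →  p(p(b))   [R6 at ε]

p(p(b))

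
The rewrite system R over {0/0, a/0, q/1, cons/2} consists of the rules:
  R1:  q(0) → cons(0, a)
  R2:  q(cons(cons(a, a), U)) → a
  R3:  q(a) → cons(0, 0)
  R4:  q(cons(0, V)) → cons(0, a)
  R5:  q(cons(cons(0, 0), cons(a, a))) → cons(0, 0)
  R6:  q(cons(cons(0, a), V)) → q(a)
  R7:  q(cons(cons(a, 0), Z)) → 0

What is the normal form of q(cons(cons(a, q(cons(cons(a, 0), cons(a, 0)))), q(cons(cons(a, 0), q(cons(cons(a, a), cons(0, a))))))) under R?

0

1. q(cons(cons(a, q(cons(cons(a, 0), cons(a, 0)))), q(cons(cons(a, 0), q(cons(cons(a, a), cons(0, a)))))))  →  q(cons(cons(a, 0), q(cons(cons(a, 0), q(cons(cons(a, a), cons(0, a)))))))   [R7 at 1.1.2]
2. q(cons(cons(a, 0), q(cons(cons(a, 0), q(cons(cons(a, a), cons(0, a)))))))  →  0   [R7 at ε]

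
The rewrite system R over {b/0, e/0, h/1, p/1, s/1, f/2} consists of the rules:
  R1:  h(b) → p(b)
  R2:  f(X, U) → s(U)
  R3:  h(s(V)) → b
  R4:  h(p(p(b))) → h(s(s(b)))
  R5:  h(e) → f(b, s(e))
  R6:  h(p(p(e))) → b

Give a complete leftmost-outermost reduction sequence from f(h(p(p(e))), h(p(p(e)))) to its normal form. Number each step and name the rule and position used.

s(b)

1. f(h(p(p(e))), h(p(p(e))))  →  s(h(p(p(e))))   [R2 at ε]
2. s(h(p(p(e))))  →  s(b)   [R6 at 1]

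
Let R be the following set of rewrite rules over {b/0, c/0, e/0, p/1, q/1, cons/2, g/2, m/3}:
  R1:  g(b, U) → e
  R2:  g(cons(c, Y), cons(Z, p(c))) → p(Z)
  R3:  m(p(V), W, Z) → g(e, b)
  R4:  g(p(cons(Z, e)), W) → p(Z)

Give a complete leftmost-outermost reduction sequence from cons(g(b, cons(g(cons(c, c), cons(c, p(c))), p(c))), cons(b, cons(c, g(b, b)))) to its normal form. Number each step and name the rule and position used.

1. cons(g(b, cons(g(cons(c, c), cons(c, p(c))), p(c))), cons(b, cons(c, g(b, b))))  →  cons(e, cons(b, cons(c, g(b, b))))   [R1 at 1]
2. cons(e, cons(b, cons(c, g(b, b))))  →  cons(e, cons(b, cons(c, e)))   [R1 at 2.2.2]

cons(e, cons(b, cons(c, e)))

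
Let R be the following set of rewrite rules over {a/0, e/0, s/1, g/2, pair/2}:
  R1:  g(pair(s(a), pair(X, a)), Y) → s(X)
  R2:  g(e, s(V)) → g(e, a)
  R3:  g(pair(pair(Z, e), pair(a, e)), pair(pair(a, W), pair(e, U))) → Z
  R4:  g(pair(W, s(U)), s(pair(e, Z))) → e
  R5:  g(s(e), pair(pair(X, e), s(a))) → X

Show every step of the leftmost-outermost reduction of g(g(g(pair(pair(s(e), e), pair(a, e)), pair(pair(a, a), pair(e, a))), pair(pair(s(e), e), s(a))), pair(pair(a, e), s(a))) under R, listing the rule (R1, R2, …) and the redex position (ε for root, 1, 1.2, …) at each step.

1. g(g(g(pair(pair(s(e), e), pair(a, e)), pair(pair(a, a), pair(e, a))), pair(pair(s(e), e), s(a))), pair(pair(a, e), s(a)))  →  g(g(s(e), pair(pair(s(e), e), s(a))), pair(pair(a, e), s(a)))   [R3 at 1.1]
2. g(g(s(e), pair(pair(s(e), e), s(a))), pair(pair(a, e), s(a)))  →  g(s(e), pair(pair(a, e), s(a)))   [R5 at 1]
3. g(s(e), pair(pair(a, e), s(a)))  →  a   [R5 at ε]

a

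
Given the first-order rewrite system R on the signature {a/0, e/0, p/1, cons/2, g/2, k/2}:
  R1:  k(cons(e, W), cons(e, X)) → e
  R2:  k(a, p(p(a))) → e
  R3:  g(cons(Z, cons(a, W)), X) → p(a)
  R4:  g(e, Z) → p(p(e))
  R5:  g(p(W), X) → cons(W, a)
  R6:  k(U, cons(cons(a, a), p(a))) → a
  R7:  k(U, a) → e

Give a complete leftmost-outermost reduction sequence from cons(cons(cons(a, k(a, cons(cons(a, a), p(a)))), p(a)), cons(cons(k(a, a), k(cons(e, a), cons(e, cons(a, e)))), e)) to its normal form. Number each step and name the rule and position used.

1. cons(cons(cons(a, k(a, cons(cons(a, a), p(a)))), p(a)), cons(cons(k(a, a), k(cons(e, a), cons(e, cons(a, e)))), e))  →  cons(cons(cons(a, a), p(a)), cons(cons(k(a, a), k(cons(e, a), cons(e, cons(a, e)))), e))   [R6 at 1.1.2]
2. cons(cons(cons(a, a), p(a)), cons(cons(k(a, a), k(cons(e, a), cons(e, cons(a, e)))), e))  →  cons(cons(cons(a, a), p(a)), cons(cons(e, k(cons(e, a), cons(e, cons(a, e)))), e))   [R7 at 2.1.1]
3. cons(cons(cons(a, a), p(a)), cons(cons(e, k(cons(e, a), cons(e, cons(a, e)))), e))  →  cons(cons(cons(a, a), p(a)), cons(cons(e, e), e))   [R1 at 2.1.2]

cons(cons(cons(a, a), p(a)), cons(cons(e, e), e))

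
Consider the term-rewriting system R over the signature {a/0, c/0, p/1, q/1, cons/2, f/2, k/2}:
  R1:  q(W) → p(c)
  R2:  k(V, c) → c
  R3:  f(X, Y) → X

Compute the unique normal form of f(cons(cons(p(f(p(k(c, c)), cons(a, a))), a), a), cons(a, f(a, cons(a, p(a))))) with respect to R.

cons(cons(p(p(c)), a), a)

1. f(cons(cons(p(f(p(k(c, c)), cons(a, a))), a), a), cons(a, f(a, cons(a, p(a)))))  →  cons(cons(p(f(p(k(c, c)), cons(a, a))), a), a)   [R3 at ε]
2. cons(cons(p(f(p(k(c, c)), cons(a, a))), a), a)  →  cons(cons(p(p(k(c, c))), a), a)   [R3 at 1.1.1]
3. cons(cons(p(p(k(c, c))), a), a)  →  cons(cons(p(p(c)), a), a)   [R2 at 1.1.1.1]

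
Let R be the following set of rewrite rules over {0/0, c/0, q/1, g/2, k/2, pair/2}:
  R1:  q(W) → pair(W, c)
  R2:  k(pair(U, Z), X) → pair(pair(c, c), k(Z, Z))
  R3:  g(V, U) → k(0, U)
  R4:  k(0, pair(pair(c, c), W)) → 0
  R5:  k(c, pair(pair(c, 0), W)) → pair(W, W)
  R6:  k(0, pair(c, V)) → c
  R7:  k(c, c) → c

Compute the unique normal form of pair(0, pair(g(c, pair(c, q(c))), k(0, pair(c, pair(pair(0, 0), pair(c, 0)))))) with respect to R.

1. pair(0, pair(g(c, pair(c, q(c))), k(0, pair(c, pair(pair(0, 0), pair(c, 0))))))  →  pair(0, pair(k(0, pair(c, q(c))), k(0, pair(c, pair(pair(0, 0), pair(c, 0))))))   [R3 at 2.1]
2. pair(0, pair(k(0, pair(c, q(c))), k(0, pair(c, pair(pair(0, 0), pair(c, 0))))))  →  pair(0, pair(c, k(0, pair(c, pair(pair(0, 0), pair(c, 0))))))   [R6 at 2.1]
3. pair(0, pair(c, k(0, pair(c, pair(pair(0, 0), pair(c, 0))))))  →  pair(0, pair(c, c))   [R6 at 2.2]

pair(0, pair(c, c))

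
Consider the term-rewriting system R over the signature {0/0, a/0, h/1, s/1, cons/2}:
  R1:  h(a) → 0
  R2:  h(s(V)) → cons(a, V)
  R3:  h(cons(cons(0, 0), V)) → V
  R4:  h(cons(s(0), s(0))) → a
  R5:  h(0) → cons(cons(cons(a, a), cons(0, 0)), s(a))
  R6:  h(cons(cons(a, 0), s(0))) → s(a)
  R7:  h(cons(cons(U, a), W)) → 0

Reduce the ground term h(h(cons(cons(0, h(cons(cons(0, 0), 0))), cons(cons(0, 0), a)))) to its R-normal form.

1. h(h(cons(cons(0, h(cons(cons(0, 0), 0))), cons(cons(0, 0), a))))  →  h(h(cons(cons(0, 0), cons(cons(0, 0), a))))   [R3 at 1.1.1.2]
2. h(h(cons(cons(0, 0), cons(cons(0, 0), a))))  →  h(cons(cons(0, 0), a))   [R3 at 1]
3. h(cons(cons(0, 0), a))  →  a   [R3 at ε]

a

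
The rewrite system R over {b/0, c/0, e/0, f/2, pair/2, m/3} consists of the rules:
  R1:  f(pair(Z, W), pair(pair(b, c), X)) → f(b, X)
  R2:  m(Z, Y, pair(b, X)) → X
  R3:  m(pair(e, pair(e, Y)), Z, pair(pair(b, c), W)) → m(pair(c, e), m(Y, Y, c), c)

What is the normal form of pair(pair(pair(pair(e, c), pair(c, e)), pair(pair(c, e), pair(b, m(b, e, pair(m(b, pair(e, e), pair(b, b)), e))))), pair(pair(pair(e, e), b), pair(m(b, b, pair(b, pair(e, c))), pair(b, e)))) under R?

1. pair(pair(pair(pair(e, c), pair(c, e)), pair(pair(c, e), pair(b, m(b, e, pair(m(b, pair(e, e), pair(b, b)), e))))), pair(pair(pair(e, e), b), pair(m(b, b, pair(b, pair(e, c))), pair(b, e))))  →  pair(pair(pair(pair(e, c), pair(c, e)), pair(pair(c, e), pair(b, m(b, e, pair(b, e))))), pair(pair(pair(e, e), b), pair(m(b, b, pair(b, pair(e, c))), pair(b, e))))   [R2 at 1.2.2.2.3.1]
2. pair(pair(pair(pair(e, c), pair(c, e)), pair(pair(c, e), pair(b, m(b, e, pair(b, e))))), pair(pair(pair(e, e), b), pair(m(b, b, pair(b, pair(e, c))), pair(b, e))))  →  pair(pair(pair(pair(e, c), pair(c, e)), pair(pair(c, e), pair(b, e))), pair(pair(pair(e, e), b), pair(m(b, b, pair(b, pair(e, c))), pair(b, e))))   [R2 at 1.2.2.2]
3. pair(pair(pair(pair(e, c), pair(c, e)), pair(pair(c, e), pair(b, e))), pair(pair(pair(e, e), b), pair(m(b, b, pair(b, pair(e, c))), pair(b, e))))  →  pair(pair(pair(pair(e, c), pair(c, e)), pair(pair(c, e), pair(b, e))), pair(pair(pair(e, e), b), pair(pair(e, c), pair(b, e))))   [R2 at 2.2.1]

pair(pair(pair(pair(e, c), pair(c, e)), pair(pair(c, e), pair(b, e))), pair(pair(pair(e, e), b), pair(pair(e, c), pair(b, e))))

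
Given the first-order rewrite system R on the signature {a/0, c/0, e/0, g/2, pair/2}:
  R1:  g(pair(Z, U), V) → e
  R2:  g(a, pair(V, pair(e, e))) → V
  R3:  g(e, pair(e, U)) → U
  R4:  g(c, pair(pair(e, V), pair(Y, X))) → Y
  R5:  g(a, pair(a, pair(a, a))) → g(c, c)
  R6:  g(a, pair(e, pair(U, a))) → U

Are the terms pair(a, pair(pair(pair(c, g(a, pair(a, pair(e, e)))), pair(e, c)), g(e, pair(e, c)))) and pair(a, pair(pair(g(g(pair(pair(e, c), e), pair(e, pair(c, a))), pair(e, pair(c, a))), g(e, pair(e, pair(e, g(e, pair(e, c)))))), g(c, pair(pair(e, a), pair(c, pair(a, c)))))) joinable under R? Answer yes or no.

Reduce t₁ = pair(a, pair(pair(pair(c, g(a, pair(a, pair(e, e)))), pair(e, c)), g(e, pair(e, c)))):
1. pair(a, pair(pair(pair(c, g(a, pair(a, pair(e, e)))), pair(e, c)), g(e, pair(e, c))))  →  pair(a, pair(pair(pair(c, a), pair(e, c)), g(e, pair(e, c))))   [R2 at 2.1.1.2]
2. pair(a, pair(pair(pair(c, a), pair(e, c)), g(e, pair(e, c))))  →  pair(a, pair(pair(pair(c, a), pair(e, c)), c))   [R3 at 2.2]

Reduce t₂ = pair(a, pair(pair(g(g(pair(pair(e, c), e), pair(e, pair(c, a))), pair(e, pair(c, a))), g(e, pair(e, pair(e, g(e, pair(e, c)))))), g(c, pair(pair(e, a), pair(c, pair(a, c)))))):
1. pair(a, pair(pair(g(g(pair(pair(e, c), e), pair(e, pair(c, a))), pair(e, pair(c, a))), g(e, pair(e, pair(e, g(e, pair(e, c)))))), g(c, pair(pair(e, a), pair(c, pair(a, c))))))  →  pair(a, pair(pair(g(e, pair(e, pair(c, a))), g(e, pair(e, pair(e, g(e, pair(e, c)))))), g(c, pair(pair(e, a), pair(c, pair(a, c))))))   [R1 at 2.1.1.1]
2. pair(a, pair(pair(g(e, pair(e, pair(c, a))), g(e, pair(e, pair(e, g(e, pair(e, c)))))), g(c, pair(pair(e, a), pair(c, pair(a, c))))))  →  pair(a, pair(pair(pair(c, a), g(e, pair(e, pair(e, g(e, pair(e, c)))))), g(c, pair(pair(e, a), pair(c, pair(a, c))))))   [R3 at 2.1.1]
3. pair(a, pair(pair(pair(c, a), g(e, pair(e, pair(e, g(e, pair(e, c)))))), g(c, pair(pair(e, a), pair(c, pair(a, c))))))  →  pair(a, pair(pair(pair(c, a), pair(e, g(e, pair(e, c)))), g(c, pair(pair(e, a), pair(c, pair(a, c))))))   [R3 at 2.1.2]
4. pair(a, pair(pair(pair(c, a), pair(e, g(e, pair(e, c)))), g(c, pair(pair(e, a), pair(c, pair(a, c))))))  →  pair(a, pair(pair(pair(c, a), pair(e, c)), g(c, pair(pair(e, a), pair(c, pair(a, c))))))   [R3 at 2.1.2.2]
5. pair(a, pair(pair(pair(c, a), pair(e, c)), g(c, pair(pair(e, a), pair(c, pair(a, c))))))  →  pair(a, pair(pair(pair(c, a), pair(e, c)), c))   [R4 at 2.2]

yes — NF(t₁) = pair(a, pair(pair(pair(c, a), pair(e, c)), c)), NF(t₂) = pair(a, pair(pair(pair(c, a), pair(e, c)), c))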